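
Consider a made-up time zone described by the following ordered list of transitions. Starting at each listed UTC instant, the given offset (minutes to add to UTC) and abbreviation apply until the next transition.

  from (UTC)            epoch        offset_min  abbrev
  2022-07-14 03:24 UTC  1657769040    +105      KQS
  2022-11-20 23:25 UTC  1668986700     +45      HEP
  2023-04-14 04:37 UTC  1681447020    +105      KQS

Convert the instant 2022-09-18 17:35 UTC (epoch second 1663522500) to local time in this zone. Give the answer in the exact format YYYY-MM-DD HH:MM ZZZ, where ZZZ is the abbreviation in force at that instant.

2022-09-18 19:20 KQS

Query: 2022-09-18 17:35 UTC
Rule 1/3 (KQS, +01:45): 2022-07-14 03:24 UTC ≤ query < 2022-11-20 23:25 UTC
17·60 + 35 + 105 = 1160 min
1160 = 0·1440 + 1160; 1160 = 19·60 + 20 → 19:20, same day
→ 2022-09-18 19:20 KQS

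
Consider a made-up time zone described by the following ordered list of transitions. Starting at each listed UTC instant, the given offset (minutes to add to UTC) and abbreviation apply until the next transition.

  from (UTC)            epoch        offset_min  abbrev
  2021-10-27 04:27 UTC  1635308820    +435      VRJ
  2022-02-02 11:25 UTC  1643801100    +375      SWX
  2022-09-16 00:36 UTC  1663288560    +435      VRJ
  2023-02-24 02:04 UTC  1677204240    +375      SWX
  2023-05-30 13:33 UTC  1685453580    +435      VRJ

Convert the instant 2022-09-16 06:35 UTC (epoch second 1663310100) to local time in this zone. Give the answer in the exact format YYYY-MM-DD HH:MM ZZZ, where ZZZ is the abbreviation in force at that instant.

2022-09-16 13:50 VRJ

Query: 2022-09-16 06:35 UTC
Rule 3/5 (VRJ, +07:15): 2022-09-16 00:36 UTC ≤ query < 2023-02-24 02:04 UTC
6·60 + 35 + 435 = 830 min
830 = 0·1440 + 830; 830 = 13·60 + 50 → 13:50, same day
→ 2022-09-16 13:50 VRJ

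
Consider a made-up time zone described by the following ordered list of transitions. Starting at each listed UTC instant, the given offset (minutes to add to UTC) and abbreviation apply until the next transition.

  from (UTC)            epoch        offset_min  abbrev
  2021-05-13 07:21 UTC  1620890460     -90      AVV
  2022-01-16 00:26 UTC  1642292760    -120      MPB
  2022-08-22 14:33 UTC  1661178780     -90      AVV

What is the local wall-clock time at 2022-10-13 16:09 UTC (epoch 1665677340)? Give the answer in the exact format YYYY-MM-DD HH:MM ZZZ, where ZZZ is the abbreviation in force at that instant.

2022-10-13 14:39 AVV

Query: 2022-10-13 16:09 UTC
Rule 3/3 (AVV, -01:30): 2022-08-22 14:33 UTC ≤ query < +∞
16·60 + 9 - 90 = 879 min
879 = 0·1440 + 879; 879 = 14·60 + 39 → 14:39, same day
→ 2022-10-13 14:39 AVV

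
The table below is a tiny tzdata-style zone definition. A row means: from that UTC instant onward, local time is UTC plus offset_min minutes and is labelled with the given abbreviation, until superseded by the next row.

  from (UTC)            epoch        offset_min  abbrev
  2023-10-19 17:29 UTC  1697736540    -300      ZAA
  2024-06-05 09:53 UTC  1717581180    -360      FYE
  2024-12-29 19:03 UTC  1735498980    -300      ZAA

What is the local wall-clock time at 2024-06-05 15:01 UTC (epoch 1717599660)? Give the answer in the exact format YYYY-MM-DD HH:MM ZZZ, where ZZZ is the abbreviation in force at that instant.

Query: 2024-06-05 15:01 UTC
Rule 2/3 (FYE, -06:00): 2024-06-05 09:53 UTC ≤ query < 2024-12-29 19:03 UTC
15·60 + 1 - 360 = 541 min
541 = 0·1440 + 541; 541 = 9·60 + 1 → 09:01, same day
→ 2024-06-05 09:01 FYE

2024-06-05 09:01 FYE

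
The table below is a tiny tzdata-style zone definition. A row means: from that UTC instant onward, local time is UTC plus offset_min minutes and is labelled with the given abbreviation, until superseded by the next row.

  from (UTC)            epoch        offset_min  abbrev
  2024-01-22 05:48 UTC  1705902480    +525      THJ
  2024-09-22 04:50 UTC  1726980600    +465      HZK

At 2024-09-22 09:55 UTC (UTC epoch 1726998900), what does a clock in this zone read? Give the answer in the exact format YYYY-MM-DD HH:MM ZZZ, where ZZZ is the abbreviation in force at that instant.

Query: 2024-09-22 09:55 UTC
Rule 2/2 (HZK, +07:45): 2024-09-22 04:50 UTC ≤ query < +∞
9·60 + 55 + 465 = 1060 min
1060 = 0·1440 + 1060; 1060 = 17·60 + 40 → 17:40, same day
→ 2024-09-22 17:40 HZK

2024-09-22 17:40 HZK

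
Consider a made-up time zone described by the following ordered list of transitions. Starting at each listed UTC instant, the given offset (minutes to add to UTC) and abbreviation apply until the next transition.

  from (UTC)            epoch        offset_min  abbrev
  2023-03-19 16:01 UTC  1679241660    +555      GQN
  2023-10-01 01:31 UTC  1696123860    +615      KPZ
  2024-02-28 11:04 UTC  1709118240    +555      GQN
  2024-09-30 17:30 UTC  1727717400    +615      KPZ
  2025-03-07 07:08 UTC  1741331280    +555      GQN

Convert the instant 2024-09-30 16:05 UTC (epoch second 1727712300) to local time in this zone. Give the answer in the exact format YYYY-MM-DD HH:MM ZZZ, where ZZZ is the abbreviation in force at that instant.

Query: 2024-09-30 16:05 UTC
Rule 3/5 (GQN, +09:15): 2024-02-28 11:04 UTC ≤ query < 2024-09-30 17:30 UTC
16·60 + 5 + 555 = 1520 min
1520 = 1·1440 + 80; 80 = 1·60 + 20 → 01:20, 2024-09-30 + 1 day = 2024-10-01
→ 2024-10-01 01:20 GQN

2024-10-01 01:20 GQN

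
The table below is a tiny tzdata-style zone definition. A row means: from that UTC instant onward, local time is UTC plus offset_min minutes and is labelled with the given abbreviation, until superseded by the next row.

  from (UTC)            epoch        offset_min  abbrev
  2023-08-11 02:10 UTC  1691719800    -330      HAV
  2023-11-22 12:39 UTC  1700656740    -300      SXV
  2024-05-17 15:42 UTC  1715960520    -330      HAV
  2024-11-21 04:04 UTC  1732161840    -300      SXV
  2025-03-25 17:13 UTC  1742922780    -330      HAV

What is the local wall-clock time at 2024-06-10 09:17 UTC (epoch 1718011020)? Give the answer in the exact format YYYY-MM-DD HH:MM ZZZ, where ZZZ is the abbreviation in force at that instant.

Query: 2024-06-10 09:17 UTC
Rule 3/5 (HAV, -05:30): 2024-05-17 15:42 UTC ≤ query < 2024-11-21 04:04 UTC
9·60 + 17 - 330 = 227 min
227 = 0·1440 + 227; 227 = 3·60 + 47 → 03:47, same day
→ 2024-06-10 03:47 HAV

2024-06-10 03:47 HAV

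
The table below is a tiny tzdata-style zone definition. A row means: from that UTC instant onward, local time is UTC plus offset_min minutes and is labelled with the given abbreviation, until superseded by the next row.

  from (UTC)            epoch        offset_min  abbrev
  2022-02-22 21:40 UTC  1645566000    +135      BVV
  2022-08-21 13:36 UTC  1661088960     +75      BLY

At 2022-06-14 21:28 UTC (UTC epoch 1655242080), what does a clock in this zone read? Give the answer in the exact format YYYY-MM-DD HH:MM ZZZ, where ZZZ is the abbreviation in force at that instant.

2022-06-14 23:43 BVV

Query: 2022-06-14 21:28 UTC
Rule 1/2 (BVV, +02:15): 2022-02-22 21:40 UTC ≤ query < 2022-08-21 13:36 UTC
21·60 + 28 + 135 = 1423 min
1423 = 0·1440 + 1423; 1423 = 23·60 + 43 → 23:43, same day
→ 2022-06-14 23:43 BVV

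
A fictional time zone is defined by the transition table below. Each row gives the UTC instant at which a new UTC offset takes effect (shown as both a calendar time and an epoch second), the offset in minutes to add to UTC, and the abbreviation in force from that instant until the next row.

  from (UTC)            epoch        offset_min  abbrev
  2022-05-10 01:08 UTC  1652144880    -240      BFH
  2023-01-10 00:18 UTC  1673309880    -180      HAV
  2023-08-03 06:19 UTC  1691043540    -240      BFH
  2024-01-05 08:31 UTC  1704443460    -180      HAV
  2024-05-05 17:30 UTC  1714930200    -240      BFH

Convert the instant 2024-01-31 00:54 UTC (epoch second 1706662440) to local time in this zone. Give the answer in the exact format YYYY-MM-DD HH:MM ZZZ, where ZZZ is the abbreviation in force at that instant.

Query: 2024-01-31 00:54 UTC
Rule 4/5 (HAV, -03:00): 2024-01-05 08:31 UTC ≤ query < 2024-05-05 17:30 UTC
0·60 + 54 - 180 = -126 min
-126 = -1·1440 + 1314; 1314 = 21·60 + 54 → 21:54, 2024-01-31 - 1 day = 2024-01-30
→ 2024-01-30 21:54 HAV

2024-01-30 21:54 HAV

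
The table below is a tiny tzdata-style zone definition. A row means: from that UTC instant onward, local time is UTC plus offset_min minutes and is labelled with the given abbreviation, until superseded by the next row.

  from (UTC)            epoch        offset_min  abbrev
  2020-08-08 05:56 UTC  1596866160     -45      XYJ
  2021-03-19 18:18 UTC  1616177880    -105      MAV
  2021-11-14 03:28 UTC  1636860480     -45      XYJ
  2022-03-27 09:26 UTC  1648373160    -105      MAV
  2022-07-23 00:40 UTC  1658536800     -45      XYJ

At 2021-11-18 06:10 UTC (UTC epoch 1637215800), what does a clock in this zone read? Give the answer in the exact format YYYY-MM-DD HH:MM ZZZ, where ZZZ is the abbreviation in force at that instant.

Query: 2021-11-18 06:10 UTC
Rule 3/5 (XYJ, -00:45): 2021-11-14 03:28 UTC ≤ query < 2022-03-27 09:26 UTC
6·60 + 10 - 45 = 325 min
325 = 0·1440 + 325; 325 = 5·60 + 25 → 05:25, same day
→ 2021-11-18 05:25 XYJ

2021-11-18 05:25 XYJ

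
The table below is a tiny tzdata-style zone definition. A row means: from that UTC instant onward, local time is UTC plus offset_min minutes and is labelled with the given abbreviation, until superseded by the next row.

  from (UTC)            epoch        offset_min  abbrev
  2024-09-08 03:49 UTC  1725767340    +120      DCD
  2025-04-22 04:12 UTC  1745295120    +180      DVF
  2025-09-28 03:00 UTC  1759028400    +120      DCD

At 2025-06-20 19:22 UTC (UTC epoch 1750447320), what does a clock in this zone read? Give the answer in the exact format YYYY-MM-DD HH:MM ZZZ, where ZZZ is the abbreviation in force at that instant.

Query: 2025-06-20 19:22 UTC
Rule 2/3 (DVF, +03:00): 2025-04-22 04:12 UTC ≤ query < 2025-09-28 03:00 UTC
19·60 + 22 + 180 = 1342 min
1342 = 0·1440 + 1342; 1342 = 22·60 + 22 → 22:22, same day
→ 2025-06-20 22:22 DVF

2025-06-20 22:22 DVF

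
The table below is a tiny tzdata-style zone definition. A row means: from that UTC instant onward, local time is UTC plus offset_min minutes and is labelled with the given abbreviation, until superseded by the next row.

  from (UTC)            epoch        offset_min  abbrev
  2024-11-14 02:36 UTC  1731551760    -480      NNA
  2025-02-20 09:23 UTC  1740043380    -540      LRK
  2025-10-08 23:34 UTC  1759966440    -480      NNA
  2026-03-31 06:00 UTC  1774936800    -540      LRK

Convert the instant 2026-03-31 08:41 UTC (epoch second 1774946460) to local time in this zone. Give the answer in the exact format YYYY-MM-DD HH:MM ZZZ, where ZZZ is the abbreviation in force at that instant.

2026-03-30 23:41 LRK

Query: 2026-03-31 08:41 UTC
Rule 4/4 (LRK, -09:00): 2026-03-31 06:00 UTC ≤ query < +∞
8·60 + 41 - 540 = -19 min
-19 = -1·1440 + 1421; 1421 = 23·60 + 41 → 23:41, 2026-03-31 - 1 day = 2026-03-30
→ 2026-03-30 23:41 LRK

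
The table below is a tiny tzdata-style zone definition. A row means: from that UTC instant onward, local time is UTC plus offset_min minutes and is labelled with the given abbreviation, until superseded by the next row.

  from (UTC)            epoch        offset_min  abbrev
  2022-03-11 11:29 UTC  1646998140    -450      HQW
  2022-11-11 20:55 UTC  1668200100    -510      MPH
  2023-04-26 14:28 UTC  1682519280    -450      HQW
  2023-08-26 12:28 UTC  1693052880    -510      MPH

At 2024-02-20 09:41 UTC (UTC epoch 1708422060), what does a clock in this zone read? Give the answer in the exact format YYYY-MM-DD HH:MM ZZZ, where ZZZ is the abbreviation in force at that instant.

Query: 2024-02-20 09:41 UTC
Rule 4/4 (MPH, -08:30): 2023-08-26 12:28 UTC ≤ query < +∞
9·60 + 41 - 510 = 71 min
71 = 0·1440 + 71; 71 = 1·60 + 11 → 01:11, same day
→ 2024-02-20 01:11 MPH

2024-02-20 01:11 MPH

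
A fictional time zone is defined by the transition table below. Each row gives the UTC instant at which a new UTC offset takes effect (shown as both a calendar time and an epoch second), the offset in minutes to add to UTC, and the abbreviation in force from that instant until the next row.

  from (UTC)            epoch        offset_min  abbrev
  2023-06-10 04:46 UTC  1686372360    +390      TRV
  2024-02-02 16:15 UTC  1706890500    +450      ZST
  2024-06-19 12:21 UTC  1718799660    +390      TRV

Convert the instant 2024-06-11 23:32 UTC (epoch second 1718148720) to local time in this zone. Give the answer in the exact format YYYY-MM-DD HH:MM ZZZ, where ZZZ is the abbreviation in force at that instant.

2024-06-12 07:02 ZST

Query: 2024-06-11 23:32 UTC
Rule 2/3 (ZST, +07:30): 2024-02-02 16:15 UTC ≤ query < 2024-06-19 12:21 UTC
23·60 + 32 + 450 = 1862 min
1862 = 1·1440 + 422; 422 = 7·60 + 2 → 07:02, 2024-06-11 + 1 day = 2024-06-12
→ 2024-06-12 07:02 ZST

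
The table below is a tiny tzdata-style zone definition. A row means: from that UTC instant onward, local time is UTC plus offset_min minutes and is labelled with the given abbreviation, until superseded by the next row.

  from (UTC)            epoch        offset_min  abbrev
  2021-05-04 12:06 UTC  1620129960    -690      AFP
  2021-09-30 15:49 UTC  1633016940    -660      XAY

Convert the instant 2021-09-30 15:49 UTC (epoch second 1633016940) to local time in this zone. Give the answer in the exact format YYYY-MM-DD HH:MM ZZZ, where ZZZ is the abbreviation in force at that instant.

2021-09-30 04:49 XAY

Query: 2021-09-30 15:49 UTC
Rule 2/2 (XAY, -11:00): 2021-09-30 15:49 UTC ≤ query < +∞
15·60 + 49 - 660 = 289 min
289 = 0·1440 + 289; 289 = 4·60 + 49 → 04:49, same day
→ 2021-09-30 04:49 XAY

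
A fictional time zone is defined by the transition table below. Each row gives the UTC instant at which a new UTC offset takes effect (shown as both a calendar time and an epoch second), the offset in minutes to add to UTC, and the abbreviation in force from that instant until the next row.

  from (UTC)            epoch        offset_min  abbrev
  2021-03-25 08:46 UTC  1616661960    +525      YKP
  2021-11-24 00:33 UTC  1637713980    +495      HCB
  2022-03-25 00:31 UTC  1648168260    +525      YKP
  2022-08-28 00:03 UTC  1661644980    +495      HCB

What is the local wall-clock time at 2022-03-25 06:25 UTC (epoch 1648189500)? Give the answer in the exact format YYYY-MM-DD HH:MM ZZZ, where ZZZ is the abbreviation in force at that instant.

2022-03-25 15:10 YKP

Query: 2022-03-25 06:25 UTC
Rule 3/4 (YKP, +08:45): 2022-03-25 00:31 UTC ≤ query < 2022-08-28 00:03 UTC
6·60 + 25 + 525 = 910 min
910 = 0·1440 + 910; 910 = 15·60 + 10 → 15:10, same day
→ 2022-03-25 15:10 YKP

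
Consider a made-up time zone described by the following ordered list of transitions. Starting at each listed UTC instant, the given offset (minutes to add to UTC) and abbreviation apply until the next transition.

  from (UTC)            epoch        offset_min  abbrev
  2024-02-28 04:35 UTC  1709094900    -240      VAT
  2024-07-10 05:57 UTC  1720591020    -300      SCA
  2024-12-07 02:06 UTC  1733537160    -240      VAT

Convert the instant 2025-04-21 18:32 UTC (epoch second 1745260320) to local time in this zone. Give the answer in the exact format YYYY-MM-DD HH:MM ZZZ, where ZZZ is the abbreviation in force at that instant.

2025-04-21 14:32 VAT

Query: 2025-04-21 18:32 UTC
Rule 3/3 (VAT, -04:00): 2024-12-07 02:06 UTC ≤ query < +∞
18·60 + 32 - 240 = 872 min
872 = 0·1440 + 872; 872 = 14·60 + 32 → 14:32, same day
→ 2025-04-21 14:32 VAT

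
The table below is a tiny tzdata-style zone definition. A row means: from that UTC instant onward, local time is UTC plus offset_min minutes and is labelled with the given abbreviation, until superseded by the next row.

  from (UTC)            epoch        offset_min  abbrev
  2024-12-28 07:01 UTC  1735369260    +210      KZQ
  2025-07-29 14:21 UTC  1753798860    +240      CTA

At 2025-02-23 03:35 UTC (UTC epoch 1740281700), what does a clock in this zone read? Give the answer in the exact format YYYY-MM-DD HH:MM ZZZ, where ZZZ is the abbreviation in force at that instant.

2025-02-23 07:05 KZQ

Query: 2025-02-23 03:35 UTC
Rule 1/2 (KZQ, +03:30): 2024-12-28 07:01 UTC ≤ query < 2025-07-29 14:21 UTC
3·60 + 35 + 210 = 425 min
425 = 0·1440 + 425; 425 = 7·60 + 5 → 07:05, same day
→ 2025-02-23 07:05 KZQ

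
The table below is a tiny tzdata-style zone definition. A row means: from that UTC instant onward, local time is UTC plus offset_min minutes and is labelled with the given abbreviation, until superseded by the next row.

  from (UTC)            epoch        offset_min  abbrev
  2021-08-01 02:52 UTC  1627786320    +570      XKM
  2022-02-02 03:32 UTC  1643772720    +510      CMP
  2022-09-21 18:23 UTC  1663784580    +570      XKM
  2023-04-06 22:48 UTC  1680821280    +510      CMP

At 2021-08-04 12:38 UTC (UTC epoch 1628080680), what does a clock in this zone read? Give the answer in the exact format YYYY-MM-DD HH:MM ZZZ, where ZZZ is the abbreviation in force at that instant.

Query: 2021-08-04 12:38 UTC
Rule 1/4 (XKM, +09:30): 2021-08-01 02:52 UTC ≤ query < 2022-02-02 03:32 UTC
12·60 + 38 + 570 = 1328 min
1328 = 0·1440 + 1328; 1328 = 22·60 + 8 → 22:08, same day
→ 2021-08-04 22:08 XKM

2021-08-04 22:08 XKM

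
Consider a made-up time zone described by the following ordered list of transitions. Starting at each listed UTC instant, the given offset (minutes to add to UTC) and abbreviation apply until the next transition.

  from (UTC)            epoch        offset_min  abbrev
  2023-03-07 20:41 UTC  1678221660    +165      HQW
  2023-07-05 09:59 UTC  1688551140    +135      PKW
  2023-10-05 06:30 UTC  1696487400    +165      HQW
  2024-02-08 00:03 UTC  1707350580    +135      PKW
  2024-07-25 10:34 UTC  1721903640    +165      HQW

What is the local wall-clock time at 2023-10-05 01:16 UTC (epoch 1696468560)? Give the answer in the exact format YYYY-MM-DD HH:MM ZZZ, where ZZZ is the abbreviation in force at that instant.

Query: 2023-10-05 01:16 UTC
Rule 2/5 (PKW, +02:15): 2023-07-05 09:59 UTC ≤ query < 2023-10-05 06:30 UTC
1·60 + 16 + 135 = 211 min
211 = 0·1440 + 211; 211 = 3·60 + 31 → 03:31, same day
→ 2023-10-05 03:31 PKW

2023-10-05 03:31 PKW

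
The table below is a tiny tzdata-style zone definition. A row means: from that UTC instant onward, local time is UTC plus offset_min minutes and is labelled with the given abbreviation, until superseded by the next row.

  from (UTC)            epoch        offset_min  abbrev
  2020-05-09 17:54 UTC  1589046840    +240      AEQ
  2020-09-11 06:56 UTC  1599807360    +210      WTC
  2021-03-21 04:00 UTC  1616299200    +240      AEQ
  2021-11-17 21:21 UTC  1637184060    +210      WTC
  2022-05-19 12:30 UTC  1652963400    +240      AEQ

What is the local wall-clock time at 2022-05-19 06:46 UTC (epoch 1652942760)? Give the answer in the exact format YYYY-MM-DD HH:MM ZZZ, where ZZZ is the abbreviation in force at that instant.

Query: 2022-05-19 06:46 UTC
Rule 4/5 (WTC, +03:30): 2021-11-17 21:21 UTC ≤ query < 2022-05-19 12:30 UTC
6·60 + 46 + 210 = 616 min
616 = 0·1440 + 616; 616 = 10·60 + 16 → 10:16, same day
→ 2022-05-19 10:16 WTC

2022-05-19 10:16 WTC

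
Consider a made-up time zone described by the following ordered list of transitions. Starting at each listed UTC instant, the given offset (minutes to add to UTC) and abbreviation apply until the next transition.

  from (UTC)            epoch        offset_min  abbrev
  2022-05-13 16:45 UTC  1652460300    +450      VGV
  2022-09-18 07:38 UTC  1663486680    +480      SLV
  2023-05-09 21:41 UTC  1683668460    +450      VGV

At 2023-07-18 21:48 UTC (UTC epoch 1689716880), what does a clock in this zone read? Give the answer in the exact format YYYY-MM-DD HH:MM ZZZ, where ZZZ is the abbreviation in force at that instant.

2023-07-19 05:18 VGV

Query: 2023-07-18 21:48 UTC
Rule 3/3 (VGV, +07:30): 2023-05-09 21:41 UTC ≤ query < +∞
21·60 + 48 + 450 = 1758 min
1758 = 1·1440 + 318; 318 = 5·60 + 18 → 05:18, 2023-07-18 + 1 day = 2023-07-19
→ 2023-07-19 05:18 VGV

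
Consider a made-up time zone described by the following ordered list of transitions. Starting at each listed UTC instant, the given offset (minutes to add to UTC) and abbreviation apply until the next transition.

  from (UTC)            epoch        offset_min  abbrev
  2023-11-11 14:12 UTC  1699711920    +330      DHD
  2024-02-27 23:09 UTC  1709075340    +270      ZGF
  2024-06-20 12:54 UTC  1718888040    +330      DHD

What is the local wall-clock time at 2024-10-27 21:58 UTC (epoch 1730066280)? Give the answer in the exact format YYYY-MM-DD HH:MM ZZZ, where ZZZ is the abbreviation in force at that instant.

2024-10-28 03:28 DHD

Query: 2024-10-27 21:58 UTC
Rule 3/3 (DHD, +05:30): 2024-06-20 12:54 UTC ≤ query < +∞
21·60 + 58 + 330 = 1648 min
1648 = 1·1440 + 208; 208 = 3·60 + 28 → 03:28, 2024-10-27 + 1 day = 2024-10-28
→ 2024-10-28 03:28 DHD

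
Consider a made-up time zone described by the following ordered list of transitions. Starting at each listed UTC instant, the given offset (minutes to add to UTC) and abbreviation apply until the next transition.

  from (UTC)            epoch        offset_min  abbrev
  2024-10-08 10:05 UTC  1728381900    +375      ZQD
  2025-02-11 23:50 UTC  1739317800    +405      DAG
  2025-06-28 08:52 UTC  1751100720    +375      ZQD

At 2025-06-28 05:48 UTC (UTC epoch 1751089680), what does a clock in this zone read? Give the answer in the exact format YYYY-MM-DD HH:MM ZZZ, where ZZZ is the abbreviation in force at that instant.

2025-06-28 12:33 DAG

Query: 2025-06-28 05:48 UTC
Rule 2/3 (DAG, +06:45): 2025-02-11 23:50 UTC ≤ query < 2025-06-28 08:52 UTC
5·60 + 48 + 405 = 753 min
753 = 0·1440 + 753; 753 = 12·60 + 33 → 12:33, same day
→ 2025-06-28 12:33 DAG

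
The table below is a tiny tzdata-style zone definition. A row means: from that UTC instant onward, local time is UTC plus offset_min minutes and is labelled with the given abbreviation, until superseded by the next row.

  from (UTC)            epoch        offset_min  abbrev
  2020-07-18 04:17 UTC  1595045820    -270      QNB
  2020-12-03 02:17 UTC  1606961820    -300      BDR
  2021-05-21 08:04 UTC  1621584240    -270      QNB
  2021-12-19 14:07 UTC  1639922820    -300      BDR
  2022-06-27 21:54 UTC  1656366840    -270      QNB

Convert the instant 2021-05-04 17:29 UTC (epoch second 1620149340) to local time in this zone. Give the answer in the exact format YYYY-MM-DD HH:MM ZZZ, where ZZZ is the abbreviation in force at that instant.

2021-05-04 12:29 BDR

Query: 2021-05-04 17:29 UTC
Rule 2/5 (BDR, -05:00): 2020-12-03 02:17 UTC ≤ query < 2021-05-21 08:04 UTC
17·60 + 29 - 300 = 749 min
749 = 0·1440 + 749; 749 = 12·60 + 29 → 12:29, same day
→ 2021-05-04 12:29 BDR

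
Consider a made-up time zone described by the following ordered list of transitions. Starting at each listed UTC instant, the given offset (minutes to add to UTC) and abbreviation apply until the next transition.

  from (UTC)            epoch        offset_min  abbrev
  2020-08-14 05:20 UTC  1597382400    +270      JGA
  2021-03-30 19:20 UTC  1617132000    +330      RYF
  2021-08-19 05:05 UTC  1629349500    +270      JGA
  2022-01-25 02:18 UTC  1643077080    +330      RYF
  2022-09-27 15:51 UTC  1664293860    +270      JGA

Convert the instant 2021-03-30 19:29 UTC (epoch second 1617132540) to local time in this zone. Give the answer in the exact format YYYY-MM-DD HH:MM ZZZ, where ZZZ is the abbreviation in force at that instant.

2021-03-31 00:59 RYF

Query: 2021-03-30 19:29 UTC
Rule 2/5 (RYF, +05:30): 2021-03-30 19:20 UTC ≤ query < 2021-08-19 05:05 UTC
19·60 + 29 + 330 = 1499 min
1499 = 1·1440 + 59; 59 = 0·60 + 59 → 00:59, 2021-03-30 + 1 day = 2021-03-31
→ 2021-03-31 00:59 RYF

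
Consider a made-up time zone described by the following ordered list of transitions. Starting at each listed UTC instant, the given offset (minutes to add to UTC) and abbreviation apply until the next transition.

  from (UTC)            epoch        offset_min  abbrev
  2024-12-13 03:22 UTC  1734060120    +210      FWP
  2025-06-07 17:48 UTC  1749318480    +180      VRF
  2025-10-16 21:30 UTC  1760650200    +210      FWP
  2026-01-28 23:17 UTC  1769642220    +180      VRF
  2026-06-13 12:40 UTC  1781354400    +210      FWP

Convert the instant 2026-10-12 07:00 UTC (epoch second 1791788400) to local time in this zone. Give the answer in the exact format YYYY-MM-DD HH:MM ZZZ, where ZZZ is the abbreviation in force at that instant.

Query: 2026-10-12 07:00 UTC
Rule 5/5 (FWP, +03:30): 2026-06-13 12:40 UTC ≤ query < +∞
7·60 + 0 + 210 = 630 min
630 = 0·1440 + 630; 630 = 10·60 + 30 → 10:30, same day
→ 2026-10-12 10:30 FWP

2026-10-12 10:30 FWP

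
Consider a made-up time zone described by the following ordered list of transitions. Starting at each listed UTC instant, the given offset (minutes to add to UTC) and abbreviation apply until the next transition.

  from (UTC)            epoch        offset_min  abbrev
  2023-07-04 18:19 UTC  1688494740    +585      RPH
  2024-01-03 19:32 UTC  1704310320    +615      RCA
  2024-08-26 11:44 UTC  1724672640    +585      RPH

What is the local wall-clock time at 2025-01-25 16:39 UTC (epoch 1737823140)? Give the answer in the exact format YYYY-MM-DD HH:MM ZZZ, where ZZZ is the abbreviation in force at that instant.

2025-01-26 02:24 RPH

Query: 2025-01-25 16:39 UTC
Rule 3/3 (RPH, +09:45): 2024-08-26 11:44 UTC ≤ query < +∞
16·60 + 39 + 585 = 1584 min
1584 = 1·1440 + 144; 144 = 2·60 + 24 → 02:24, 2025-01-25 + 1 day = 2025-01-26
→ 2025-01-26 02:24 RPH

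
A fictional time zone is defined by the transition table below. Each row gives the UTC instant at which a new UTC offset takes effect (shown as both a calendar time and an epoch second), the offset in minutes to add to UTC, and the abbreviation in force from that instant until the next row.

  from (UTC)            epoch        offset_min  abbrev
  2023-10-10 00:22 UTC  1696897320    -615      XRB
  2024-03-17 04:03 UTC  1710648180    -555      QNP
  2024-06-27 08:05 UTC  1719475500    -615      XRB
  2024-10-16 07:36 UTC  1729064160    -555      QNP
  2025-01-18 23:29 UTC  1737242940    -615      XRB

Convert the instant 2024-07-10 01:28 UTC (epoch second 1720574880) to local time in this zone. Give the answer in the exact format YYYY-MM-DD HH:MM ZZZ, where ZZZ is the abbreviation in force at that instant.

2024-07-09 15:13 XRB

Query: 2024-07-10 01:28 UTC
Rule 3/5 (XRB, -10:15): 2024-06-27 08:05 UTC ≤ query < 2024-10-16 07:36 UTC
1·60 + 28 - 615 = -527 min
-527 = -1·1440 + 913; 913 = 15·60 + 13 → 15:13, 2024-07-10 - 1 day = 2024-07-09
→ 2024-07-09 15:13 XRB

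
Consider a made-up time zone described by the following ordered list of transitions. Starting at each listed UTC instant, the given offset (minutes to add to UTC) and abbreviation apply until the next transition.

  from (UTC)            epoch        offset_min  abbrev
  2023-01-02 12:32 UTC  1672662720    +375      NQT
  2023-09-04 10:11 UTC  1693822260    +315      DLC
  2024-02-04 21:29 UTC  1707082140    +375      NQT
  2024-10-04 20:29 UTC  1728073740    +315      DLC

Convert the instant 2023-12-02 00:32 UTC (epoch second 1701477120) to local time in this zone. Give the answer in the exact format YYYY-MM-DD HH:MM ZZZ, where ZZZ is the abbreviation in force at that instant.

Query: 2023-12-02 00:32 UTC
Rule 2/4 (DLC, +05:15): 2023-09-04 10:11 UTC ≤ query < 2024-02-04 21:29 UTC
0·60 + 32 + 315 = 347 min
347 = 0·1440 + 347; 347 = 5·60 + 47 → 05:47, same day
→ 2023-12-02 05:47 DLC

2023-12-02 05:47 DLC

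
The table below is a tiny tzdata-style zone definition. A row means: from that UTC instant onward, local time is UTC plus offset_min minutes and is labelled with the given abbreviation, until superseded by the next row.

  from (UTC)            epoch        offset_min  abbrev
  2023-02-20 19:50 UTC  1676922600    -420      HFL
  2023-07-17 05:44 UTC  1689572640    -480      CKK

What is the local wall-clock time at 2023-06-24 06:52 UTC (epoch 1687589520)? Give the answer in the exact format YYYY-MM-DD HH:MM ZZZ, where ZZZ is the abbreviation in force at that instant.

Query: 2023-06-24 06:52 UTC
Rule 1/2 (HFL, -07:00): 2023-02-20 19:50 UTC ≤ query < 2023-07-17 05:44 UTC
6·60 + 52 - 420 = -8 min
-8 = -1·1440 + 1432; 1432 = 23·60 + 52 → 23:52, 2023-06-24 - 1 day = 2023-06-23
→ 2023-06-23 23:52 HFL

2023-06-23 23:52 HFL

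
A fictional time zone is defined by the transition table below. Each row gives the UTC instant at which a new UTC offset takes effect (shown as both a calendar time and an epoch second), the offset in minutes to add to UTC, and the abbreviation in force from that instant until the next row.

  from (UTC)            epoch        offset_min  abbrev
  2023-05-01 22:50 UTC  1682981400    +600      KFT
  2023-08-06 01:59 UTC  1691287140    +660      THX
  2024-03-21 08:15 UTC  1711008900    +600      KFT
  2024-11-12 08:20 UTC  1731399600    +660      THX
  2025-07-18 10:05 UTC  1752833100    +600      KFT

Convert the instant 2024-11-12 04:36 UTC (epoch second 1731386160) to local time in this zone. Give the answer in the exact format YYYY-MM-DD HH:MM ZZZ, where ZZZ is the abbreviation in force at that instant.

2024-11-12 14:36 KFT

Query: 2024-11-12 04:36 UTC
Rule 3/5 (KFT, +10:00): 2024-03-21 08:15 UTC ≤ query < 2024-11-12 08:20 UTC
4·60 + 36 + 600 = 876 min
876 = 0·1440 + 876; 876 = 14·60 + 36 → 14:36, same day
→ 2024-11-12 14:36 KFT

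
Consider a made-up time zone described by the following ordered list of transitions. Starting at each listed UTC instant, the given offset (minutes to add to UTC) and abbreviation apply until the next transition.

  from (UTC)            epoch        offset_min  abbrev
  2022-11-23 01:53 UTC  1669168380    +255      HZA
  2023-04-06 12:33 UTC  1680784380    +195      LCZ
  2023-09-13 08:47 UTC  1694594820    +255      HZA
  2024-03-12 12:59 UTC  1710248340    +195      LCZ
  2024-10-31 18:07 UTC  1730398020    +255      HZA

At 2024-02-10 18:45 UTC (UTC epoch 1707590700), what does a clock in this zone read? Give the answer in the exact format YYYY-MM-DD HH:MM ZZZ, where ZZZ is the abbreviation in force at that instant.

2024-02-10 23:00 HZA

Query: 2024-02-10 18:45 UTC
Rule 3/5 (HZA, +04:15): 2023-09-13 08:47 UTC ≤ query < 2024-03-12 12:59 UTC
18·60 + 45 + 255 = 1380 min
1380 = 0·1440 + 1380; 1380 = 23·60 + 0 → 23:00, same day
→ 2024-02-10 23:00 HZA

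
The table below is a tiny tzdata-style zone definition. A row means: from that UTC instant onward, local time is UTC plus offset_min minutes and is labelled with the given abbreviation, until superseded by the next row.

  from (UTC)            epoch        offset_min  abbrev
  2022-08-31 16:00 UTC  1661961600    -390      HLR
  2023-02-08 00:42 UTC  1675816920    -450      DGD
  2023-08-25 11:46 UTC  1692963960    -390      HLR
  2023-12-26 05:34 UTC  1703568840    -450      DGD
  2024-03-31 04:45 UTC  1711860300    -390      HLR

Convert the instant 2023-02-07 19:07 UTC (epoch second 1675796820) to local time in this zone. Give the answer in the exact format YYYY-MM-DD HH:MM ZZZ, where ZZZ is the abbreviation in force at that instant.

2023-02-07 12:37 HLR

Query: 2023-02-07 19:07 UTC
Rule 1/5 (HLR, -06:30): 2022-08-31 16:00 UTC ≤ query < 2023-02-08 00:42 UTC
19·60 + 7 - 390 = 757 min
757 = 0·1440 + 757; 757 = 12·60 + 37 → 12:37, same day
→ 2023-02-07 12:37 HLR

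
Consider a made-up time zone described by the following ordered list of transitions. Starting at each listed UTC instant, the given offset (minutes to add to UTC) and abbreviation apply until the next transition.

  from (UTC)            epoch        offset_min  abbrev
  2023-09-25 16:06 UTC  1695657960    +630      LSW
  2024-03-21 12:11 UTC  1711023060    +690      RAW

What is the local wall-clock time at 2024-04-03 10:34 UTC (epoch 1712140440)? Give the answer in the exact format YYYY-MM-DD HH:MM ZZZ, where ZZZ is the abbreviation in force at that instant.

2024-04-03 22:04 RAW

Query: 2024-04-03 10:34 UTC
Rule 2/2 (RAW, +11:30): 2024-03-21 12:11 UTC ≤ query < +∞
10·60 + 34 + 690 = 1324 min
1324 = 0·1440 + 1324; 1324 = 22·60 + 4 → 22:04, same day
→ 2024-04-03 22:04 RAW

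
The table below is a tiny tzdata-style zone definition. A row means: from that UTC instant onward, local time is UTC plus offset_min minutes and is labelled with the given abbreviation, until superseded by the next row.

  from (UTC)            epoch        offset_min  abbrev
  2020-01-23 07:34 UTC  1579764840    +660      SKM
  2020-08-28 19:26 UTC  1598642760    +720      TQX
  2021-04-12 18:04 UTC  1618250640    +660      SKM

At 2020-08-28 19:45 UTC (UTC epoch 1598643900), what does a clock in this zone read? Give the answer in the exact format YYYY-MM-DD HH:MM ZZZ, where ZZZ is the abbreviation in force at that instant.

Query: 2020-08-28 19:45 UTC
Rule 2/3 (TQX, +12:00): 2020-08-28 19:26 UTC ≤ query < 2021-04-12 18:04 UTC
19·60 + 45 + 720 = 1905 min
1905 = 1·1440 + 465; 465 = 7·60 + 45 → 07:45, 2020-08-28 + 1 day = 2020-08-29
→ 2020-08-29 07:45 TQX

2020-08-29 07:45 TQX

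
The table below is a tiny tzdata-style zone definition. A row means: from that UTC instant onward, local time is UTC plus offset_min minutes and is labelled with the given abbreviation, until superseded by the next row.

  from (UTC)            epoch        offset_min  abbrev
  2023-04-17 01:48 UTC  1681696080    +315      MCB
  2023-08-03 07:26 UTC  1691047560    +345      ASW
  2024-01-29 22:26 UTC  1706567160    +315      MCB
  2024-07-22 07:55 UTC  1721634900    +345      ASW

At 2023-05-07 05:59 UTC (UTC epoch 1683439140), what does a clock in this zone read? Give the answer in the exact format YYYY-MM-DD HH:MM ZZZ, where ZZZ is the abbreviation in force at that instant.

Query: 2023-05-07 05:59 UTC
Rule 1/4 (MCB, +05:15): 2023-04-17 01:48 UTC ≤ query < 2023-08-03 07:26 UTC
5·60 + 59 + 315 = 674 min
674 = 0·1440 + 674; 674 = 11·60 + 14 → 11:14, same day
→ 2023-05-07 11:14 MCB

2023-05-07 11:14 MCB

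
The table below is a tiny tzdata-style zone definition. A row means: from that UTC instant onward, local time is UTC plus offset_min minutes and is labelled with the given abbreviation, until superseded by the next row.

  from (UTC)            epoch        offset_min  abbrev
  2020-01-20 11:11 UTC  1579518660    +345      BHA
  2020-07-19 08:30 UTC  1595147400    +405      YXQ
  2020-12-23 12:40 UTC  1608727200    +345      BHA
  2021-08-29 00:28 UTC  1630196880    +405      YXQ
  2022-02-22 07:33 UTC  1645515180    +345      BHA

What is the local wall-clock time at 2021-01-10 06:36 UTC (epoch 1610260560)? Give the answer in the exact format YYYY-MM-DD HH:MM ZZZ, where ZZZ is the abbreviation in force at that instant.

Query: 2021-01-10 06:36 UTC
Rule 3/5 (BHA, +05:45): 2020-12-23 12:40 UTC ≤ query < 2021-08-29 00:28 UTC
6·60 + 36 + 345 = 741 min
741 = 0·1440 + 741; 741 = 12·60 + 21 → 12:21, same day
→ 2021-01-10 12:21 BHA

2021-01-10 12:21 BHA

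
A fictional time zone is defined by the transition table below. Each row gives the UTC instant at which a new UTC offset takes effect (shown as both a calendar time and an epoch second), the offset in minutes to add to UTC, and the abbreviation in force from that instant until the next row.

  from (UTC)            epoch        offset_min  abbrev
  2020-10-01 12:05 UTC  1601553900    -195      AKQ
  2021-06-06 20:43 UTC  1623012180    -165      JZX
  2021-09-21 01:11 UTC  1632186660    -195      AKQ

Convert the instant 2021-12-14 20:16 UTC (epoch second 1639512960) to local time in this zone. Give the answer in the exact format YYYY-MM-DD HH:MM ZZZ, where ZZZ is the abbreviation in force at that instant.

2021-12-14 17:01 AKQ

Query: 2021-12-14 20:16 UTC
Rule 3/3 (AKQ, -03:15): 2021-09-21 01:11 UTC ≤ query < +∞
20·60 + 16 - 195 = 1021 min
1021 = 0·1440 + 1021; 1021 = 17·60 + 1 → 17:01, same day
→ 2021-12-14 17:01 AKQ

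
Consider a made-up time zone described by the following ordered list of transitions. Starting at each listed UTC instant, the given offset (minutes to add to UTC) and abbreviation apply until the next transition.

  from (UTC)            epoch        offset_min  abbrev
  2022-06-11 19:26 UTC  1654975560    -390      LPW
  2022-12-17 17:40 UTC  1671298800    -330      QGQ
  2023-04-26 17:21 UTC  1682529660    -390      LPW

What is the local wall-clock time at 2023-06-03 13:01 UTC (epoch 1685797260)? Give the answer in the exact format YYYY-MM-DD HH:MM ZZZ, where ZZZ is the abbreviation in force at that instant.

2023-06-03 06:31 LPW

Query: 2023-06-03 13:01 UTC
Rule 3/3 (LPW, -06:30): 2023-04-26 17:21 UTC ≤ query < +∞
13·60 + 1 - 390 = 391 min
391 = 0·1440 + 391; 391 = 6·60 + 31 → 06:31, same day
→ 2023-06-03 06:31 LPW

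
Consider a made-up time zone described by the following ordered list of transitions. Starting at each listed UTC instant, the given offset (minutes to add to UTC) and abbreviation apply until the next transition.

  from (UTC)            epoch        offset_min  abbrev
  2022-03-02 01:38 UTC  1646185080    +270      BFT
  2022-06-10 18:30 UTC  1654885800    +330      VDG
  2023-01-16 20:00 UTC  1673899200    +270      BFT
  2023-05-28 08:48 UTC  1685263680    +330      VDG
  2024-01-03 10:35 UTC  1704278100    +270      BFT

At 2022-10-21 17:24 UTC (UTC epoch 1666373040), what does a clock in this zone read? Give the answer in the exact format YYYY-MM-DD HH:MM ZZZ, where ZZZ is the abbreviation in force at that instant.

Query: 2022-10-21 17:24 UTC
Rule 2/5 (VDG, +05:30): 2022-06-10 18:30 UTC ≤ query < 2023-01-16 20:00 UTC
17·60 + 24 + 330 = 1374 min
1374 = 0·1440 + 1374; 1374 = 22·60 + 54 → 22:54, same day
→ 2022-10-21 22:54 VDG

2022-10-21 22:54 VDG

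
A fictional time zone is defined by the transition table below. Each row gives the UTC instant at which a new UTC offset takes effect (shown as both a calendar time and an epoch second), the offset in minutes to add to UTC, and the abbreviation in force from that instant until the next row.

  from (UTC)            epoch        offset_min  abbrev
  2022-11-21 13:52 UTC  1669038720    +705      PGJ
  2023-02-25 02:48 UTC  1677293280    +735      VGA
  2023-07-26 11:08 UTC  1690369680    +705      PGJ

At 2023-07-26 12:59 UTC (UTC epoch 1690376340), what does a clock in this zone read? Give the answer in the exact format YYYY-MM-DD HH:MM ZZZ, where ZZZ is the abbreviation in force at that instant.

2023-07-27 00:44 PGJ

Query: 2023-07-26 12:59 UTC
Rule 3/3 (PGJ, +11:45): 2023-07-26 11:08 UTC ≤ query < +∞
12·60 + 59 + 705 = 1484 min
1484 = 1·1440 + 44; 44 = 0·60 + 44 → 00:44, 2023-07-26 + 1 day = 2023-07-27
→ 2023-07-27 00:44 PGJ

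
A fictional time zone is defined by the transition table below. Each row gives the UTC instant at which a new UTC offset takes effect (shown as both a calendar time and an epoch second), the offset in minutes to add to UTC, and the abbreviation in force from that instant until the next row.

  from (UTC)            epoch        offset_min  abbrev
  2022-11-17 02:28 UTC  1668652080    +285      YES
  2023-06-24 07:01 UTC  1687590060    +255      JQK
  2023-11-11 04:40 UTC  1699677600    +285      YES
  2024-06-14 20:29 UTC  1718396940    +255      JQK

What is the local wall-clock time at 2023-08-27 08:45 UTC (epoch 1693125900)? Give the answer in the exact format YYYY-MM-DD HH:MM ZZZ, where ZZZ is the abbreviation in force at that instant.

Query: 2023-08-27 08:45 UTC
Rule 2/4 (JQK, +04:15): 2023-06-24 07:01 UTC ≤ query < 2023-11-11 04:40 UTC
8·60 + 45 + 255 = 780 min
780 = 0·1440 + 780; 780 = 13·60 + 0 → 13:00, same day
→ 2023-08-27 13:00 JQK

2023-08-27 13:00 JQK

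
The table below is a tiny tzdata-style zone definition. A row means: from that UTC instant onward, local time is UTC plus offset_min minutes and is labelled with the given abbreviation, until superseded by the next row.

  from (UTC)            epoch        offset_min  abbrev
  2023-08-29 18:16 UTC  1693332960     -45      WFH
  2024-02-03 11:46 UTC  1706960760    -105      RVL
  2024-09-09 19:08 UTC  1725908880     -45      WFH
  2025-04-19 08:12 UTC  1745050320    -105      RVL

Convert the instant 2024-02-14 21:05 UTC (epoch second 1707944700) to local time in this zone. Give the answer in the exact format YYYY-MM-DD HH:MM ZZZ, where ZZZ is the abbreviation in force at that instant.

Query: 2024-02-14 21:05 UTC
Rule 2/4 (RVL, -01:45): 2024-02-03 11:46 UTC ≤ query < 2024-09-09 19:08 UTC
21·60 + 5 - 105 = 1160 min
1160 = 0·1440 + 1160; 1160 = 19·60 + 20 → 19:20, same day
→ 2024-02-14 19:20 RVL

2024-02-14 19:20 RVL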